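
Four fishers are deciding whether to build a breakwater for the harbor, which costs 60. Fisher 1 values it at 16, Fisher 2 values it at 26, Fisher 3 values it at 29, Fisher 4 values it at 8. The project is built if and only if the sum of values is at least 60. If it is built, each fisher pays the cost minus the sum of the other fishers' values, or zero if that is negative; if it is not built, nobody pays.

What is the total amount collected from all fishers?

17

Total value 79 ≥ cost 60, so it is built.
Fisher 1: others sum to 63; max(0, 60 - 63) = 0.
Fisher 2: others sum to 53; max(0, 60 - 53) = 7.
Fisher 3: others sum to 50; max(0, 60 - 50) = 10.
Fisher 4: others sum to 71; max(0, 60 - 71) = 0.
Total collected = 0 + 7 + 10 + 0 = 17.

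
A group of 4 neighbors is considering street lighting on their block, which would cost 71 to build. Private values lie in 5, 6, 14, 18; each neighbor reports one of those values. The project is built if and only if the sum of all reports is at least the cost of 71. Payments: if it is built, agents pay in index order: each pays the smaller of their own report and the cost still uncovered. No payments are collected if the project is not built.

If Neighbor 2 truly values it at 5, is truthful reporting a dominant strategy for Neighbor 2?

Check each profile of the others' reports and compare truth against every alternative report.
Others report (5, 5, 5): truth gives 0, best alternative gives 0.
Others report (5, 5, 6): truth gives 0, best alternative gives 0.
Others report (5, 5, 14): truth gives 0, best alternative gives 0.
Others report (5, 5, 18): truth gives 0, best alternative gives 0.
Others report (5, 6, 5): truth gives 0, best alternative gives 0.
Others report (5, 6, 6): truth gives 0, best alternative gives 0.
(Remaining 58 profiles checked similarly; truth is weakly best in each.)
In every case the truthful report is at least as good as any alternative, so it is a dominant strategy.

Yes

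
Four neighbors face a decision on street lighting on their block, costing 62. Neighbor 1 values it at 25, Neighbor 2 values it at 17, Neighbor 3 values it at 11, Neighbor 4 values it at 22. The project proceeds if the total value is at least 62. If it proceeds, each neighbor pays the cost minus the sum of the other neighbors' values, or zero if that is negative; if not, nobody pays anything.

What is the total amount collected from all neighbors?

Total value 75 ≥ cost 62, so it is built.
Neighbor 1: others sum to 50; max(0, 62 - 50) = 12.
Neighbor 2: others sum to 58; max(0, 62 - 58) = 4.
Neighbor 3: others sum to 64; max(0, 62 - 64) = 0.
Neighbor 4: others sum to 53; max(0, 62 - 53) = 9.
Total collected = 12 + 4 + 0 + 9 = 25.

25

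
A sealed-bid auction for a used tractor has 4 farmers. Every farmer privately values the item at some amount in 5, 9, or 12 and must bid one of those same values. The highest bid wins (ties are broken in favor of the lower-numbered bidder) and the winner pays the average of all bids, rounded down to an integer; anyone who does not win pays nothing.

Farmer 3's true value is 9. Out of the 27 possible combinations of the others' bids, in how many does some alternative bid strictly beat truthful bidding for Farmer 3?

Others bid (5, 5, 12): truth gives 0; bid 12 gives 1 > 0. Violating.
Others bid (5, 9, 5): truth gives 0; bid 12 gives 2 > 0. Violating.
Others bid (5, 9, 9): truth gives 0; bid 12 gives 1 > 0. Violating.
Others bid (9, 5, 5): truth gives 0; bid 12 gives 2 > 0. Violating.
Others bid (5, 5, 5): truth gives 3; no alternative beats it.
Others bid (5, 5, 9): truth gives 2; no alternative beats it.
(Checking all 27 profiles: 6 have a profitable deviation, 21 do not.)

6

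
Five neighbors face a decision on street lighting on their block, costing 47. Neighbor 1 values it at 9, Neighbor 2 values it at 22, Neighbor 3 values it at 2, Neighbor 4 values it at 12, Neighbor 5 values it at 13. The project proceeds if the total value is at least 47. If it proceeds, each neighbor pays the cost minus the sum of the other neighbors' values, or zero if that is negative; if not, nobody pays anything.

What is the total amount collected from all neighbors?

14

Total value 58 ≥ cost 47, so it is built.
Neighbor 1: others sum to 49; max(0, 47 - 49) = 0.
Neighbor 2: others sum to 36; max(0, 47 - 36) = 11.
Neighbor 3: others sum to 56; max(0, 47 - 56) = 0.
Neighbor 4: others sum to 46; max(0, 47 - 46) = 1.
Neighbor 5: others sum to 45; max(0, 47 - 45) = 2.
Total collected = 0 + 11 + 0 + 1 + 2 = 14.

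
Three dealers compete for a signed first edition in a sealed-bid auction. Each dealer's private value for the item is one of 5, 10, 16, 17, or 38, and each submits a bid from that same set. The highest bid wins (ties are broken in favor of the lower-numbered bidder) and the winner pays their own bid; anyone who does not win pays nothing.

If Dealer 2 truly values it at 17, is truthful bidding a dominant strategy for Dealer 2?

No

Consider the case where Dealer 1 bids 5 and Dealer 3 bids 5.
Truthful bid 17: wins, pays 17, utility 17 - 17 = 0.
Bid 10 instead: wins, pays 10, utility 17 - 10 = 7.
Since 7 > 0, bidding 10 is strictly better here, so truthful bidding is not dominant.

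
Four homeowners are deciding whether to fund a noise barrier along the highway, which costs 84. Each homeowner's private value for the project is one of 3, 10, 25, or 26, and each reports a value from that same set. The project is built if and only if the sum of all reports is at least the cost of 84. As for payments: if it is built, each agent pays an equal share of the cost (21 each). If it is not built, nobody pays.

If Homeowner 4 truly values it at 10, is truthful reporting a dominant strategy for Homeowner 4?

Consider the case where Homeowner 1 reports 25, Homeowner 2 reports 25 and Homeowner 3 reports 25.
Truthful report 10: project built, pays 21, utility 10 - 21 = -11.
Report 3 instead: project not built, utility 0.
Since 0 > -11, reporting 3 is strictly better here, so truthful reporting is not dominant.

No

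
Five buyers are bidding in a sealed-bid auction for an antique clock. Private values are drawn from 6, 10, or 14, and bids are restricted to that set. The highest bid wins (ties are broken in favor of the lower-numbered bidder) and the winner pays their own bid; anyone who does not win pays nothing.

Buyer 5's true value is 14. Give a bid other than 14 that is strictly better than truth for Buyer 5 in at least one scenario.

10

Suppose Buyer 1 bids 6, Buyer 2 bids 6, Buyer 3 bids 6 and Buyer 4 bids 6.
Bid 14: wins, pays 14, utility 14 - 14 = 0.
Bid 10: wins, pays 10, utility 14 - 10 = 4.
So bidding 10 beats truth here (4 > 0).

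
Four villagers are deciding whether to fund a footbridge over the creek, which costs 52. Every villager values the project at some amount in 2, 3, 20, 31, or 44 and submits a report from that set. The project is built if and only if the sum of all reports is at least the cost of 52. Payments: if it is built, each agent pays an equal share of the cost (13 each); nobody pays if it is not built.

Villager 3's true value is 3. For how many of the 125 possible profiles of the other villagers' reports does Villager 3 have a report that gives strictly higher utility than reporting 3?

Others report (2, 3, 44): truth gives -10; report 2 gives 0 > -10. Violating.
Others report (2, 44, 3): truth gives -10; report 2 gives 0 > -10. Violating.
Others report (3, 2, 44): truth gives -10; report 2 gives 0 > -10. Violating.
Others report (3, 44, 2): truth gives -10; report 2 gives 0 > -10. Violating.
Others report (2, 2, 2): truth gives 0; no alternative beats it.
Others report (2, 2, 3): truth gives 0; no alternative beats it.
(Checking all 125 profiles: 6 have a profitable deviation, 119 do not.)

6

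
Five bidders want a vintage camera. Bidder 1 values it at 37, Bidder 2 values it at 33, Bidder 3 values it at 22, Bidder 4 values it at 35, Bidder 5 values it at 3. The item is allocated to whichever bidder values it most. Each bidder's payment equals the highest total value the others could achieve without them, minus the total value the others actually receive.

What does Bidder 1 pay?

Bidder 1 has the highest value and receives the item.
Without Bidder 1, the item would go to the next-highest value, 35, so the others could achieve 35.
With Bidder 1 present and winning, the others receive nothing, so their total is 0.
Payment = 35 - 0 = 35.

35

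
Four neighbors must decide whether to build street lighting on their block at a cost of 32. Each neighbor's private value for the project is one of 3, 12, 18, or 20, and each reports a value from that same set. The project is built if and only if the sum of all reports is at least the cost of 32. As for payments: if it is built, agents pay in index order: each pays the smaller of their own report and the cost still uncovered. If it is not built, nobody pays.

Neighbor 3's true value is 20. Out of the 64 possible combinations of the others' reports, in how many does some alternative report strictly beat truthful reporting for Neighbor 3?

24

Others report (3, 3, 12): truth gives 0; report 18 gives 2 > 0. Violating.
Others report (3, 3, 18): truth gives 0; report 12 gives 8 > 0. Violating.
Others report (3, 3, 20): truth gives 0; report 12 gives 8 > 0. Violating.
Others report (3, 12, 12): truth gives 3; report 12 gives 8 > 3. Violating.
Others report (3, 3, 3): truth gives 0; no alternative beats it.
Others report (3, 12, 3): truth gives 3; no alternative beats it.
(Checking all 64 profiles: 24 have a profitable deviation, 40 do not.)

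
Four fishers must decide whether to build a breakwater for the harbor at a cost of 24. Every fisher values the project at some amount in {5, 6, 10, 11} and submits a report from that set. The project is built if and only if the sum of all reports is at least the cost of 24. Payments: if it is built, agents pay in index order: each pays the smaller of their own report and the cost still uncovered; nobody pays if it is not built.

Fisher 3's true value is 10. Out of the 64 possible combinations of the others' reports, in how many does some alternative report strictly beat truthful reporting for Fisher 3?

41

Others report (5, 5, 10): truth gives 0; report 5 gives 5 > 0. Violating.
Others report (5, 5, 11): truth gives 0; report 5 gives 5 > 0. Violating.
Others report (5, 6, 10): truth gives 0; report 5 gives 5 > 0. Violating.
Others report (5, 6, 11): truth gives 0; report 5 gives 5 > 0. Violating.
Others report (5, 5, 5): truth gives 0; no alternative beats it.
Others report (5, 5, 6): truth gives 0; no alternative beats it.
(Checking all 64 profiles: 41 have a profitable deviation, 23 do not.)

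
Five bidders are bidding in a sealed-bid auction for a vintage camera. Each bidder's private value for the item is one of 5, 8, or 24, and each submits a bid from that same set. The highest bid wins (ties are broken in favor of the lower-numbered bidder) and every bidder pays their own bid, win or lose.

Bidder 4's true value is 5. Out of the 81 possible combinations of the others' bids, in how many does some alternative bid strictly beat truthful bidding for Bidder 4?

2

Others bid (5, 5, 5, 5): truth gives -5; bid 8 gives -3 > -5. Violating.
Others bid (5, 5, 5, 8): truth gives -5; bid 8 gives -3 > -5. Violating.
Others bid (5, 5, 5, 24): truth gives -5; no alternative beats it.
Others bid (5, 5, 8, 5): truth gives -5; no alternative beats it.
(Checking all 81 profiles: 2 have a profitable deviation, 79 do not.)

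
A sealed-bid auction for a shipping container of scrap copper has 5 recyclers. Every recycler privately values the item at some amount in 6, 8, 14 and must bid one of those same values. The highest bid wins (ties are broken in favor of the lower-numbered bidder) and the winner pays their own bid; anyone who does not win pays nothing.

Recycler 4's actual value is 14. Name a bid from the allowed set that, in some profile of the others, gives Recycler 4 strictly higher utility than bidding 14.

8

Suppose Recycler 1 bids 6, Recycler 2 bids 6, Recycler 3 bids 6 and Recycler 5 bids 6.
Bid 14: wins, pays 14, utility 14 - 14 = 0.
Bid 8: wins, pays 8, utility 14 - 8 = 6.
So bidding 8 beats truth here (6 > 0).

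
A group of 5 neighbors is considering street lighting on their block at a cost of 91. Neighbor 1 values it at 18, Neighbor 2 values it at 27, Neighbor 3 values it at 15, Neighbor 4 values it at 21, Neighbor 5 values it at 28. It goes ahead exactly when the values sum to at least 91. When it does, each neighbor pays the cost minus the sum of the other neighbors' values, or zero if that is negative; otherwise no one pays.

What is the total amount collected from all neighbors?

22

Total value 109 ≥ cost 91, so it is built.
Neighbor 1: others sum to 91; max(0, 91 - 91) = 0.
Neighbor 2: others sum to 82; max(0, 91 - 82) = 9.
Neighbor 3: others sum to 94; max(0, 91 - 94) = 0.
Neighbor 4: others sum to 88; max(0, 91 - 88) = 3.
Neighbor 5: others sum to 81; max(0, 91 - 81) = 10.
Total collected = 0 + 9 + 0 + 3 + 10 = 22.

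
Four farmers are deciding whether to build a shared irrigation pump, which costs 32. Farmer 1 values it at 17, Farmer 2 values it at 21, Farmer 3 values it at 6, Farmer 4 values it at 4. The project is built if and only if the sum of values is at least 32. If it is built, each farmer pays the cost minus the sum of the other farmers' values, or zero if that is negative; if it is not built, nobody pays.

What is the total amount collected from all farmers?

Total value 48 ≥ cost 32, so it is built.
Farmer 1: others sum to 31; max(0, 32 - 31) = 1.
Farmer 2: others sum to 27; max(0, 32 - 27) = 5.
Farmer 3: others sum to 42; max(0, 32 - 42) = 0.
Farmer 4: others sum to 44; max(0, 32 - 44) = 0.
Total collected = 1 + 5 + 0 + 0 = 6.

6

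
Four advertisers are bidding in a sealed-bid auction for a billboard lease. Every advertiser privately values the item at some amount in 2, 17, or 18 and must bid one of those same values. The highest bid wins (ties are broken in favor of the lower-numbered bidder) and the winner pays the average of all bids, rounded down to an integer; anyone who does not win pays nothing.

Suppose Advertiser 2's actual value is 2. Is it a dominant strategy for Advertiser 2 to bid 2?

Check each profile of the others' bids and compare truth against every alternative bid.
Others bid (2, 17, 17): truth gives 0, best alternative gives -11.
Others bid (2, 2, 17): truth gives 0, best alternative gives -7.
Others bid (2, 17, 2): truth gives 0, best alternative gives -7.
Others bid (2, 2, 2): truth gives 0, best alternative gives -3.
Others bid (2, 2, 18): truth gives 0, best alternative gives 0.
Others bid (2, 17, 18): truth gives 0, best alternative gives 0.
(Remaining 21 profiles checked similarly; truth is weakly best in each.)
In every case the truthful bid is at least as good as any alternative, so it is a dominant strategy.

Yes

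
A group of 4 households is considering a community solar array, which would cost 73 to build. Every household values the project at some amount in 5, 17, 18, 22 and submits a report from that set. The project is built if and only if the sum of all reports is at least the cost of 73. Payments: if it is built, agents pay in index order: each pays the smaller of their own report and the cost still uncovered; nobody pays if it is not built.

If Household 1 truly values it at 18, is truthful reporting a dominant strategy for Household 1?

Consider the case where Household 2 reports 17, Household 3 reports 17 and Household 4 reports 22.
Truthful report 18: project built, pays 18, utility 18 - 18 = 0.
Report 17 instead: project built, pays 17, utility 18 - 17 = 1.
Since 1 > 0, reporting 17 is strictly better here, so truthful reporting is not dominant.

No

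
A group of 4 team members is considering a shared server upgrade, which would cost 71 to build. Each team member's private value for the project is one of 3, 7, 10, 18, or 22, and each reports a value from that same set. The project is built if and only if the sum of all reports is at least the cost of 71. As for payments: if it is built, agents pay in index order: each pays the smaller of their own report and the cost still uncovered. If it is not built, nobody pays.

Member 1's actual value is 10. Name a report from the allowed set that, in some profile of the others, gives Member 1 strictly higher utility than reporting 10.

7

Suppose Member 2 reports 22, Member 3 reports 22 and Member 4 reports 22.
Report 10: project built, pays 10, utility 10 - 10 = 0.
Report 7: project built, pays 7, utility 10 - 7 = 3.
So reporting 7 beats truth here (3 > 0).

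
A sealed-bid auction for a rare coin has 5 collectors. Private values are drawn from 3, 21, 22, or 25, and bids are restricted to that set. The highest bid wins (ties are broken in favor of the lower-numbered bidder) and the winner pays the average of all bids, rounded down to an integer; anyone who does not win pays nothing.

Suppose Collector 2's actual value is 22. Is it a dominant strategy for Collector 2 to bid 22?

No

Consider the case where Collector 1 bids 3, Collector 3 bids 3, Collector 4 bids 3 and Collector 5 bids 25.
Truthful bid 22: loses, pays 0, utility 0.
Bid 25 instead: wins, pays 11, utility 22 - 11 = 11.
Since 11 > 0, bidding 25 is strictly better here, so truthful bidding is not dominant.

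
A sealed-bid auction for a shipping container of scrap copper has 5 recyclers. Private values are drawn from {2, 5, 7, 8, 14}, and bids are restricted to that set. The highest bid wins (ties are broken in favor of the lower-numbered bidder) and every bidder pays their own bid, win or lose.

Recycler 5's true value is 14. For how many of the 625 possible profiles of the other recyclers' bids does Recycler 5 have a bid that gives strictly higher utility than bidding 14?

450

Others bid (2, 2, 2, 2): truth gives 0; bid 5 gives 9 > 0. Violating.
Others bid (2, 2, 2, 5): truth gives 0; bid 7 gives 7 > 0. Violating.
Others bid (2, 2, 2, 7): truth gives 0; bid 8 gives 6 > 0. Violating.
Others bid (2, 2, 2, 14): truth gives -14; bid 2 gives -2 > -14. Violating.
Others bid (2, 2, 2, 8): truth gives 0; no alternative beats it.
Others bid (2, 2, 5, 8): truth gives 0; no alternative beats it.
(Checking all 625 profiles: 450 have a profitable deviation, 175 do not.)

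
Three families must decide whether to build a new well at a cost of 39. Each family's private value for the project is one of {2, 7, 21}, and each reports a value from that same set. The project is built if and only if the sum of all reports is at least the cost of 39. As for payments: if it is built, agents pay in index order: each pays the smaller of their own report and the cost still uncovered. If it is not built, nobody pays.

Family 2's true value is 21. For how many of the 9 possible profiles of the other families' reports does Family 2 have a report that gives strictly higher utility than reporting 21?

Others report (21, 21): truth gives 3; report 2 gives 19 > 3. Violating.
Others report (2, 2): truth gives 0; no alternative beats it.
Others report (2, 7): truth gives 0; no alternative beats it.
(Checking all 9 profiles: 1 has a profitable deviation, 8 do not.)

1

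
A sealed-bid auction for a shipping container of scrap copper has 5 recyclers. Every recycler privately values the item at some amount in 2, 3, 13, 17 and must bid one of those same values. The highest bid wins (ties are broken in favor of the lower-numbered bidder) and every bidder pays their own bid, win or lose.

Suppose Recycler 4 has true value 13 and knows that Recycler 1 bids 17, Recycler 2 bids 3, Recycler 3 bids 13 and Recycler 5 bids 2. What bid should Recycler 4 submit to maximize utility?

2

Bid 2: loses but pays 2, utility -2.
Bid 3: loses but pays 3, utility -3.
Bid 13: loses but pays 13, utility -13.
Bid 17: loses but pays 17, utility -17.
The best choice is 2 with utility -2.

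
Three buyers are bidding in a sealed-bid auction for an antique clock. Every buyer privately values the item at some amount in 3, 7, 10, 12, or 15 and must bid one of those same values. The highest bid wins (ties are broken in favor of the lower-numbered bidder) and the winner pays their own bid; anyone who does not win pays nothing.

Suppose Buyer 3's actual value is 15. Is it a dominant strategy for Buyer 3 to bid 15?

No

Consider the case where Buyer 1 bids 3 and Buyer 2 bids 3.
Truthful bid 15: wins, pays 15, utility 15 - 15 = 0.
Bid 7 instead: wins, pays 7, utility 15 - 7 = 8.
Since 8 > 0, bidding 7 is strictly better here, so truthful bidding is not dominant.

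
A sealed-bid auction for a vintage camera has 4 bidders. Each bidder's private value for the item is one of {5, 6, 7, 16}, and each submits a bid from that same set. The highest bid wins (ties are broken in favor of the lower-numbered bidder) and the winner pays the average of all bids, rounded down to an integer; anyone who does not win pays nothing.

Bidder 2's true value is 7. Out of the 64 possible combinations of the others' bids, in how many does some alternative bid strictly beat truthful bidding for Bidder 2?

Others bid (5, 6, 6): truth gives 1; bid 6 gives 2 > 1. Violating.
Others bid (5, 5, 5): truth gives 2; no alternative beats it.
Others bid (5, 5, 6): truth gives 2; no alternative beats it.
(Checking all 64 profiles: 1 has a profitable deviation, 63 do not.)

1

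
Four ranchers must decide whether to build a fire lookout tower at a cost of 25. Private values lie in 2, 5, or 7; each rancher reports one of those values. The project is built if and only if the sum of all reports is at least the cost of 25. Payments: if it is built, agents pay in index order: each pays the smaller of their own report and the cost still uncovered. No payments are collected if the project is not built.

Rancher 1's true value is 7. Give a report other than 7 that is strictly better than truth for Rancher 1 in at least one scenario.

5

Suppose Rancher 2 reports 7, Rancher 3 reports 7 and Rancher 4 reports 7.
Report 7: project built, pays 7, utility 7 - 7 = 0.
Report 5: project built, pays 5, utility 7 - 5 = 2.
So reporting 5 beats truth here (2 > 0).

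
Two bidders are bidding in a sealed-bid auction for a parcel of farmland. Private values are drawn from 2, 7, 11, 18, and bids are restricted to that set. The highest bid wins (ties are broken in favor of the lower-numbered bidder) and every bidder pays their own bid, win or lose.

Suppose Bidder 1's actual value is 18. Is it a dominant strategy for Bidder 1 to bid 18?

Consider the case where Bidder 2 bids 2.
Truthful bid 18: wins, pays 18, utility 18 - 18 = 0.
Bid 2 instead: wins, pays 2, utility 18 - 2 = 16.
Since 16 > 0, bidding 2 is strictly better here, so truthful bidding is not dominant.

No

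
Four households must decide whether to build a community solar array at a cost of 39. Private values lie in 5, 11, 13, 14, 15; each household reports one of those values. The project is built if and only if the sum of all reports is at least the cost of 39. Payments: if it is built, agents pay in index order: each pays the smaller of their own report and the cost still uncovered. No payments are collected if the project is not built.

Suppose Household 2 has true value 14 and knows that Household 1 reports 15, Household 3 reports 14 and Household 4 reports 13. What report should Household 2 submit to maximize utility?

5

Report 5: project built, pays 5, utility 14 - 5 = 9.
Report 11: project built, pays 11, utility 14 - 11 = 3.
Report 13: project built, pays 13, utility 14 - 13 = 1.
Report 14: project built, pays 14, utility 14 - 14 = 0.
Report 15: project built, pays 15, utility 14 - 15 = -1.
The best choice is 5 with utility 9.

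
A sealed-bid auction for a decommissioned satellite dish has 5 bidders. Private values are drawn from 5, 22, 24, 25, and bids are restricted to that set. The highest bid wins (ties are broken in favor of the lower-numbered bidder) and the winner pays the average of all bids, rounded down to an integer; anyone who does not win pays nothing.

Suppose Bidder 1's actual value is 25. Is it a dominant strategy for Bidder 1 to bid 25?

No

Consider the case where Bidder 2 bids 5, Bidder 3 bids 5, Bidder 4 bids 5 and Bidder 5 bids 5.
Truthful bid 25: wins, pays 9, utility 25 - 9 = 16.
Bid 5 instead: wins, pays 5, utility 25 - 5 = 20.
Since 20 > 16, bidding 5 is strictly better here, so truthful bidding is not dominant.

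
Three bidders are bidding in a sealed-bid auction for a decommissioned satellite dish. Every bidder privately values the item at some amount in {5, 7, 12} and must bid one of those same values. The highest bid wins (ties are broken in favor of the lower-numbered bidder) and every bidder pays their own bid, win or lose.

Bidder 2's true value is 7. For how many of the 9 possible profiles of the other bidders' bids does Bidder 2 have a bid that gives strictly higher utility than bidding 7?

7

Others bid (5, 12): truth gives -7; bid 5 gives -5 > -7. Violating.
Others bid (7, 5): truth gives -7; bid 5 gives -5 > -7. Violating.
Others bid (7, 7): truth gives -7; bid 5 gives -5 > -7. Violating.
Others bid (7, 12): truth gives -7; bid 5 gives -5 > -7. Violating.
Others bid (5, 5): truth gives 0; no alternative beats it.
Others bid (5, 7): truth gives 0; no alternative beats it.
(Checking all 9 profiles: 7 have a profitable deviation, 2 do not.)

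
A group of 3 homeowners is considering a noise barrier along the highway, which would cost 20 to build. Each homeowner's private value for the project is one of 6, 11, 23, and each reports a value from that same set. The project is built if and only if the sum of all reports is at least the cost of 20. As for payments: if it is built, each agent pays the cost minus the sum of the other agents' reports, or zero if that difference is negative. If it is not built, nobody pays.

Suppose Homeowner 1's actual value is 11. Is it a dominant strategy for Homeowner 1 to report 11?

Check each profile of the others' reports and compare truth against every alternative report.
Others report (6, 23): truth gives 11, best alternative gives 11.
Others report (11, 11): truth gives 11, best alternative gives 11.
Others report (11, 23): truth gives 11, best alternative gives 11.
Others report (23, 6): truth gives 11, best alternative gives 11.
Others report (23, 11): truth gives 11, best alternative gives 11.
Others report (23, 23): truth gives 11, best alternative gives 11.
(Remaining 3 profiles checked similarly; truth is weakly best in each.)
In every case the truthful report is at least as good as any alternative, so it is a dominant strategy.

Yes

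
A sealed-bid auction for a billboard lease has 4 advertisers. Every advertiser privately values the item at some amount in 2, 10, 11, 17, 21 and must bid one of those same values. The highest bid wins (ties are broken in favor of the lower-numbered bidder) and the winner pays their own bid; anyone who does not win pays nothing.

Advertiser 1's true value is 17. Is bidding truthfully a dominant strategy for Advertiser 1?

Consider the case where Advertiser 2 bids 2, Advertiser 3 bids 2 and Advertiser 4 bids 2.
Truthful bid 17: wins, pays 17, utility 17 - 17 = 0.
Bid 2 instead: wins, pays 2, utility 17 - 2 = 15.
Since 15 > 0, bidding 2 is strictly better here, so truthful bidding is not dominant.

No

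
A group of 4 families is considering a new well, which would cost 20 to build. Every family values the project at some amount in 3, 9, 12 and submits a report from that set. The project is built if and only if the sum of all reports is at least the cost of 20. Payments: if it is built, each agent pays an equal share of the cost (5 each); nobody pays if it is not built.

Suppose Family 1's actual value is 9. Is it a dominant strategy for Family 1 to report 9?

No

Consider the case where Family 2 reports 3, Family 3 reports 3 and Family 4 reports 3.
Truthful report 9: project not built, utility 0.
Report 12 instead: project built, pays 5, utility 9 - 5 = 4.
Since 4 > 0, reporting 12 is strictly better here, so truthful reporting is not dominant.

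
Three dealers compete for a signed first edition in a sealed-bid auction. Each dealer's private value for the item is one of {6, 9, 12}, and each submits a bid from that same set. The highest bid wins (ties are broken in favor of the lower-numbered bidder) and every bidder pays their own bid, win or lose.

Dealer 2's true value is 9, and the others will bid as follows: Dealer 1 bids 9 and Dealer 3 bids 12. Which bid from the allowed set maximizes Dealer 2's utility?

Bid 6: loses but pays 6, utility -6.
Bid 9: loses but pays 9, utility -9.
Bid 12: wins, pays 12, utility 9 - 12 = -3.
The best choice is 12 with utility -3.

12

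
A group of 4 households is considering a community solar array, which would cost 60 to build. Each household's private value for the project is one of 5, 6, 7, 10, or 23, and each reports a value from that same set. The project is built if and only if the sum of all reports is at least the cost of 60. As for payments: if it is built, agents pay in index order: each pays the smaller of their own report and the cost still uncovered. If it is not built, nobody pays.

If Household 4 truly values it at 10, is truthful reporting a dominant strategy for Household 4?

Yes

Check each profile of the others' reports and compare truth against every alternative report.
Others report (23, 23, 23): truth gives 10, best alternative gives 10.
Others report (10, 23, 23): truth gives 6, best alternative gives 6.
Others report (23, 10, 23): truth gives 6, best alternative gives 6.
Others report (23, 23, 10): truth gives 6, best alternative gives 6.
Others report (7, 23, 23): truth gives 3, best alternative gives 3.
Others report (23, 7, 23): truth gives 3, best alternative gives 3.
(Remaining 119 profiles checked similarly; truth is weakly best in each.)
In every case the truthful report is at least as good as any alternative, so it is a dominant strategy.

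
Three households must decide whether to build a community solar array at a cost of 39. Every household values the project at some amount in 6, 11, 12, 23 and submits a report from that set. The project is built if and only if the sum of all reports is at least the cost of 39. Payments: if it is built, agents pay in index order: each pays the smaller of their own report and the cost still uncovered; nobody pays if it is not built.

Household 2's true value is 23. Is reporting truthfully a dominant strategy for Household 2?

No

Consider the case where Household 1 reports 6 and Household 3 reports 23.
Truthful report 23: project built, pays 23, utility 23 - 23 = 0.
Report 11 instead: project built, pays 11, utility 23 - 11 = 12.
Since 12 > 0, reporting 11 is strictly better here, so truthful reporting is not dominant.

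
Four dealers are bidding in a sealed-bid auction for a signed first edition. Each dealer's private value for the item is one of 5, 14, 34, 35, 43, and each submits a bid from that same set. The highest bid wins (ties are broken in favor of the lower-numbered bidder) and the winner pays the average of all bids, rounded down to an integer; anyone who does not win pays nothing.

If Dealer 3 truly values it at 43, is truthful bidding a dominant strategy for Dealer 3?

Consider the case where Dealer 1 bids 5, Dealer 2 bids 5 and Dealer 4 bids 5.
Truthful bid 43: wins, pays 14, utility 43 - 14 = 29.
Bid 14 instead: wins, pays 7, utility 43 - 7 = 36.
Since 36 > 29, bidding 14 is strictly better here, so truthful bidding is not dominant.

No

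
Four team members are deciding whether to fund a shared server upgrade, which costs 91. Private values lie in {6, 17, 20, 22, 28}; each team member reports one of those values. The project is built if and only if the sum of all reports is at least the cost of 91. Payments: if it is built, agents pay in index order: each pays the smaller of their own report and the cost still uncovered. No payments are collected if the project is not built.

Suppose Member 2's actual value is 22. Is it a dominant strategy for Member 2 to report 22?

Consider the case where Member 1 reports 17, Member 3 reports 28 and Member 4 reports 28.
Truthful report 22: project built, pays 22, utility 22 - 22 = 0.
Report 20 instead: project built, pays 20, utility 22 - 20 = 2.
Since 2 > 0, reporting 20 is strictly better here, so truthful reporting is not dominant.

No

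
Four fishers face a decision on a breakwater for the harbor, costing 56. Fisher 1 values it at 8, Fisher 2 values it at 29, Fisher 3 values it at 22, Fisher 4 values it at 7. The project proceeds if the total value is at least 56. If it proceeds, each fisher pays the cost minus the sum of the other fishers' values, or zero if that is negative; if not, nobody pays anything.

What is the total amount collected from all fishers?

Total value 66 ≥ cost 56, so it is built.
Fisher 1: others sum to 58; max(0, 56 - 58) = 0.
Fisher 2: others sum to 37; max(0, 56 - 37) = 19.
Fisher 3: others sum to 44; max(0, 56 - 44) = 12.
Fisher 4: others sum to 59; max(0, 56 - 59) = 0.
Total collected = 0 + 19 + 12 + 0 = 31.

31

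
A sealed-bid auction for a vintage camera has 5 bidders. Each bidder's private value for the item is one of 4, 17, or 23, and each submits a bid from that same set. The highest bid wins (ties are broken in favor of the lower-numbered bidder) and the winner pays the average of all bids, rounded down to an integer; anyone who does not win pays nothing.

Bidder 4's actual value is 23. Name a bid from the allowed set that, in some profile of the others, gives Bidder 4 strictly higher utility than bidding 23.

Suppose Bidder 1 bids 4, Bidder 2 bids 4, Bidder 3 bids 4 and Bidder 5 bids 4.
Bid 23: wins, pays 7, utility 23 - 7 = 16.
Bid 17: wins, pays 6, utility 23 - 6 = 17.
So bidding 17 beats truth here (17 > 16).

17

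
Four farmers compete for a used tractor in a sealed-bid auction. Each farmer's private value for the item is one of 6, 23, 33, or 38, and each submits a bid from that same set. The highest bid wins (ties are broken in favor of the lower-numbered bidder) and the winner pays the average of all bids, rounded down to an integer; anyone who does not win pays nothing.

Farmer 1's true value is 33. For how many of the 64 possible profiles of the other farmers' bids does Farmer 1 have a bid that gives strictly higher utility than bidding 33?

29

Others bid (6, 6, 6): truth gives 21; bid 6 gives 27 > 21. Violating.
Others bid (6, 6, 23): truth gives 16; bid 23 gives 19 > 16. Violating.
Others bid (6, 6, 38): truth gives 0; bid 38 gives 11 > 0. Violating.
Others bid (6, 23, 6): truth gives 16; bid 23 gives 19 > 16. Violating.
Others bid (6, 6, 33): truth gives 14; no alternative beats it.
Others bid (6, 23, 33): truth gives 10; no alternative beats it.
(Checking all 64 profiles: 29 have a profitable deviation, 35 do not.)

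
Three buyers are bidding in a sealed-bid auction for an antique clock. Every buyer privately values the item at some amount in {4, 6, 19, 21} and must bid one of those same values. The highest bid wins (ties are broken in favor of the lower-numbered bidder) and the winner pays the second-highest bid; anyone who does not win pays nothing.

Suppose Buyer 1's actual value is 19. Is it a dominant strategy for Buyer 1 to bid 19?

Yes

Check each profile of the others' bids and compare truth against every alternative bid.
Others bid (4, 4): truth gives 15, best alternative gives 15.
Others bid (4, 6): truth gives 13, best alternative gives 13.
Others bid (6, 4): truth gives 13, best alternative gives 13.
Others bid (6, 6): truth gives 13, best alternative gives 13.
Others bid (4, 19): truth gives 0, best alternative gives 0.
Others bid (4, 21): truth gives 0, best alternative gives 0.
(Remaining 10 profiles checked similarly; truth is weakly best in each.)
In every case the truthful bid is at least as good as any alternative, so it is a dominant strategy.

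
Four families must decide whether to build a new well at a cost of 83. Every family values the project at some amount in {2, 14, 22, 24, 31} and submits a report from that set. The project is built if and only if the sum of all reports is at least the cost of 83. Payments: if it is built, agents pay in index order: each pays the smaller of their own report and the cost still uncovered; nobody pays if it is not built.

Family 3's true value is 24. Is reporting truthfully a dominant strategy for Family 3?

Consider the case where Family 1 reports 2, Family 2 reports 31 and Family 4 reports 31.
Truthful report 24: project built, pays 24, utility 24 - 24 = 0.
Report 22 instead: project built, pays 22, utility 24 - 22 = 2.
Since 2 > 0, reporting 22 is strictly better here, so truthful reporting is not dominant.

No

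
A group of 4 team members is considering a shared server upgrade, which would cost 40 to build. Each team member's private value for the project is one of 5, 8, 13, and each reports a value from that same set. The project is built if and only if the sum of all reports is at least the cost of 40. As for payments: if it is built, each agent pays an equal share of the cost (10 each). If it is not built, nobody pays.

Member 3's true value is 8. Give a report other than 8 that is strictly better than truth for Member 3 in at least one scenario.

5

Suppose Member 1 reports 8, Member 2 reports 13 and Member 4 reports 13.
Report 8: project built, pays 10, utility 8 - 10 = -2.
Report 5: project not built, utility 0.
So reporting 5 beats truth here (0 > -2).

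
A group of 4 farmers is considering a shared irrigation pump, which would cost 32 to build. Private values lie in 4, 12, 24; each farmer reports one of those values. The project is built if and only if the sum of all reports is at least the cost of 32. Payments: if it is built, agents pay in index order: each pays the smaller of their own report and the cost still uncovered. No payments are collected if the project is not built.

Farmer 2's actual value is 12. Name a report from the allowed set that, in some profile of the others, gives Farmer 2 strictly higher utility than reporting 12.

Suppose Farmer 1 reports 4, Farmer 3 reports 4 and Farmer 4 reports 24.
Report 12: project built, pays 12, utility 12 - 12 = 0.
Report 4: project built, pays 4, utility 12 - 4 = 8.
So reporting 4 beats truth here (8 > 0).

4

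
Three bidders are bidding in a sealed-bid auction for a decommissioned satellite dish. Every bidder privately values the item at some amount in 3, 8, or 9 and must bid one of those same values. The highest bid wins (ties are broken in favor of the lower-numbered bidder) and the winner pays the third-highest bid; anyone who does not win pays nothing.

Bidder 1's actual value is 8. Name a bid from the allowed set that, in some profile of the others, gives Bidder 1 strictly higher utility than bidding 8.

Suppose Bidder 2 bids 3 and Bidder 3 bids 9.
Bid 8: loses, pays 0, utility 0.
Bid 9: wins, pays 3, utility 8 - 3 = 5.
So bidding 9 beats truth here (5 > 0).

9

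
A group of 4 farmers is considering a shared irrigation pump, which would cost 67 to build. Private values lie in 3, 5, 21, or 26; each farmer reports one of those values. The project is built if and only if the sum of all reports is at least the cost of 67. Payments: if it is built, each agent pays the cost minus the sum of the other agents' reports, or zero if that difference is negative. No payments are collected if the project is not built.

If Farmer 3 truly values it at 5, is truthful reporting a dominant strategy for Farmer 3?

Yes

Check each profile of the others' reports and compare truth against every alternative report.
Others report (21, 21, 26): truth gives 5, best alternative gives 5.
Others report (21, 26, 21): truth gives 5, best alternative gives 5.
Others report (21, 26, 26): truth gives 5, best alternative gives 5.
Others report (26, 21, 21): truth gives 5, best alternative gives 5.
Others report (26, 21, 26): truth gives 5, best alternative gives 5.
Others report (26, 26, 21): truth gives 5, best alternative gives 5.
(Remaining 58 profiles checked similarly; truth is weakly best in each.)
In every case the truthful report is at least as good as any alternative, so it is a dominant strategy.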